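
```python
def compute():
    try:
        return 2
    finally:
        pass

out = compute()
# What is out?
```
2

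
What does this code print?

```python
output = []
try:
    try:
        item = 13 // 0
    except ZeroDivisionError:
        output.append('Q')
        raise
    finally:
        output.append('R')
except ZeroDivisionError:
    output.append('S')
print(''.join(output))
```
QRS

finally runs before re-raised exception propagates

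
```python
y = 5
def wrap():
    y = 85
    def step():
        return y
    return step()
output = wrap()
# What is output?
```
85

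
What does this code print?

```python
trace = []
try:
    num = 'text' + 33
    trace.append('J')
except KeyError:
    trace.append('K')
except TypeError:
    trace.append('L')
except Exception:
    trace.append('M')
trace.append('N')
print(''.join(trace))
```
LN

TypeError matches before generic Exception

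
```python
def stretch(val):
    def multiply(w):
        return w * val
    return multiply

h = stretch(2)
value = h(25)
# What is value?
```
50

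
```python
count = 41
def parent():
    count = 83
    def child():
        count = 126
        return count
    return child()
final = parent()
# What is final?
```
126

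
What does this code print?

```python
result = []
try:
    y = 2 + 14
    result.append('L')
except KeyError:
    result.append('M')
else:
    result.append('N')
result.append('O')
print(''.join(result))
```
LNO

else block runs when no exception occurs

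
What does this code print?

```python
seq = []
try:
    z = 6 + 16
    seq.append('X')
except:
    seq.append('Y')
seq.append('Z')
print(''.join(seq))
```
XZ

No exception, try block completes normally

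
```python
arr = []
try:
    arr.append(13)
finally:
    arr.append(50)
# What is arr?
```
[13, 50]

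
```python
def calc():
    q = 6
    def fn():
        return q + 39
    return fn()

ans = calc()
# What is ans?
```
45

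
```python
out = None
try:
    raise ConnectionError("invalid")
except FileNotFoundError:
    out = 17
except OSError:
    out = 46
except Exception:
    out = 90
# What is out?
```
46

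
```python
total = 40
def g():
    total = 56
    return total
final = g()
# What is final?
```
56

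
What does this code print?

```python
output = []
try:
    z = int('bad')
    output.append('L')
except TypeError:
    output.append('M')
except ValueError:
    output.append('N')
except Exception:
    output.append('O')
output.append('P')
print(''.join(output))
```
NP

ValueError matches before generic Exception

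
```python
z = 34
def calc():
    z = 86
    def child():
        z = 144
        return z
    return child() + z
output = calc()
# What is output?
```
230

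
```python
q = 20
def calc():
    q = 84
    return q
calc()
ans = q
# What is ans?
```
20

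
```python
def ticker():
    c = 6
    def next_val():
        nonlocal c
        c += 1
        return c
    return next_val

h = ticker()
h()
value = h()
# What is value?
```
8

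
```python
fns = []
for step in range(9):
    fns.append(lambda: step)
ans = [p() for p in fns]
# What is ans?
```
[8, 8, 8, 8, 8, 8, 8, 8, 8]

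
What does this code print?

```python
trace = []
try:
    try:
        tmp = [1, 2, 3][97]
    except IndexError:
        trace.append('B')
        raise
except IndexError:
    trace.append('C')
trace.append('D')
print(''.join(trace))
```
BCD

raise without argument re-raises current exception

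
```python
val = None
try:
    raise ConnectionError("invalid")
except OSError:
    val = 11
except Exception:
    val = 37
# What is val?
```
11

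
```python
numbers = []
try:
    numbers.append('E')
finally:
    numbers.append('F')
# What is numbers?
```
['E', 'F']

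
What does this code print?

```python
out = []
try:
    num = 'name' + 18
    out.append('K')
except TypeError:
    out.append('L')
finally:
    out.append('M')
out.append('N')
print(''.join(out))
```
LMN

finally always runs, even after exception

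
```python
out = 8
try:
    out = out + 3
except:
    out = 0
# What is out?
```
11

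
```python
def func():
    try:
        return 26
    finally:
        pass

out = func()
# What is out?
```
26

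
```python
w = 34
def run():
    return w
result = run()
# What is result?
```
34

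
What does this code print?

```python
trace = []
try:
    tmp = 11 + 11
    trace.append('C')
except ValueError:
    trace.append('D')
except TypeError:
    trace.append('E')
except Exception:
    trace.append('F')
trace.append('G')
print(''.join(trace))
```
CG

No exception, try block completes normally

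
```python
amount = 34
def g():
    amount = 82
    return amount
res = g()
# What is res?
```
82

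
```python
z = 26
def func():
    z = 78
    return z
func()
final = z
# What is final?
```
26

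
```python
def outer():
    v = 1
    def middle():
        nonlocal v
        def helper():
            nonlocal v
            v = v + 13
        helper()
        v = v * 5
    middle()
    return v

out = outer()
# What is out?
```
70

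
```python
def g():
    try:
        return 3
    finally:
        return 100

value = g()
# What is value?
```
100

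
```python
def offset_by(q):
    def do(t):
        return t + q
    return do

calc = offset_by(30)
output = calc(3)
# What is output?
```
33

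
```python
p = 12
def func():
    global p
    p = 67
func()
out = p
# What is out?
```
67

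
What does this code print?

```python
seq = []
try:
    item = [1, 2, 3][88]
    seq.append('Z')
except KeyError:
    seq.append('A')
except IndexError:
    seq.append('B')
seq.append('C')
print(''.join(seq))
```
BC

IndexError is caught by its specific handler, not KeyError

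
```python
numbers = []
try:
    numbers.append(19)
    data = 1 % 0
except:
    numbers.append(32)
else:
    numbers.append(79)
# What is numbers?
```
[19, 32]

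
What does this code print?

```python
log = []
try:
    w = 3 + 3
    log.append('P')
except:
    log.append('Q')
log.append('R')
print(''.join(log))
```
PR

No exception, try block completes normally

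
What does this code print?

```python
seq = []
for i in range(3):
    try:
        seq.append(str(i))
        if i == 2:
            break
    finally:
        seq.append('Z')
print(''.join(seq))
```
0Z1Z2Z

finally runs even when breaking out of loop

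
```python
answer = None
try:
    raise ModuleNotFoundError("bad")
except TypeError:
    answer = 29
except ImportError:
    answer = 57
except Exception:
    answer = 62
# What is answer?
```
57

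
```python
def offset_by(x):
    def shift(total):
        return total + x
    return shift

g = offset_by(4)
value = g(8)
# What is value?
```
12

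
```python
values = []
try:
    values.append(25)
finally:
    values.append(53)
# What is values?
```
[25, 53]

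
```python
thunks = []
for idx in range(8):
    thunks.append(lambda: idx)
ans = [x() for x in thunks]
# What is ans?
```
[7, 7, 7, 7, 7, 7, 7, 7]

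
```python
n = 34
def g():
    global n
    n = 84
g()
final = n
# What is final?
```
84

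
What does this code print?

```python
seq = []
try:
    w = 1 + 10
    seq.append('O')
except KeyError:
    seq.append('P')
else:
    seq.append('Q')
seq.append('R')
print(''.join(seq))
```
OQR

else block runs when no exception occurs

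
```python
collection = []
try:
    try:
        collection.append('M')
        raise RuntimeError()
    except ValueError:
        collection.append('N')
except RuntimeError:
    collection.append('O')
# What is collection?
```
['M', 'O']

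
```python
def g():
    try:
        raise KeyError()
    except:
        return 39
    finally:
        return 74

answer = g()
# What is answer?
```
74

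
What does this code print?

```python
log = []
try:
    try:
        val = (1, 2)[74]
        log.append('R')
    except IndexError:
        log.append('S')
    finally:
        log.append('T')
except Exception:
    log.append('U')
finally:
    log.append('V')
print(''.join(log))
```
STV

Both finally blocks run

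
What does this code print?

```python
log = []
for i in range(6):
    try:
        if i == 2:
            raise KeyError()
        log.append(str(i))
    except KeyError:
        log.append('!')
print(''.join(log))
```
01!345

Exception on i=2 caught, loop continues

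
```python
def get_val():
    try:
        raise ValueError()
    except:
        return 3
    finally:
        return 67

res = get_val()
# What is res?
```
67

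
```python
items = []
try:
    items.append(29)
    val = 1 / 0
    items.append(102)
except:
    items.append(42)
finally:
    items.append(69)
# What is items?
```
[29, 42, 69]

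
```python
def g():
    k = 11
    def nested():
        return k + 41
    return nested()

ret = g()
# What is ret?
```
52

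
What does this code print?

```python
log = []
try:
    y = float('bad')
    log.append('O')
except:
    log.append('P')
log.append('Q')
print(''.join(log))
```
PQ

Exception raised in try, caught by bare except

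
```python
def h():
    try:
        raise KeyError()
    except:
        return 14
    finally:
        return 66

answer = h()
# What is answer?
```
66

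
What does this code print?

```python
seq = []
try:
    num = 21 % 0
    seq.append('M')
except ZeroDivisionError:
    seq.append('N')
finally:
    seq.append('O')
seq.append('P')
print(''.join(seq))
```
NOP

finally always runs, even after exception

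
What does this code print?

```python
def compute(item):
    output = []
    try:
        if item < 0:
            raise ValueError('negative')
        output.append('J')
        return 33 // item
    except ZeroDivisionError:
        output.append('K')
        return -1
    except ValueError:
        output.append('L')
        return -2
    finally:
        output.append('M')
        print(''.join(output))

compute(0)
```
JKM

item=0 causes ZeroDivisionError, caught, finally prints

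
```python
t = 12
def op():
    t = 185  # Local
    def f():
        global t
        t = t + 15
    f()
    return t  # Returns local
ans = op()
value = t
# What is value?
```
27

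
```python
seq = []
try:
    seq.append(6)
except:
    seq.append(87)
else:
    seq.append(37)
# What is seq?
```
[6, 37]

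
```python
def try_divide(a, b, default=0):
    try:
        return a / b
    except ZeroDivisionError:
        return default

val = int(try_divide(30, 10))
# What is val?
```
3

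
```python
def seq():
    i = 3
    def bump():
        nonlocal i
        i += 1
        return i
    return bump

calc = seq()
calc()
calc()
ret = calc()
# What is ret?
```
6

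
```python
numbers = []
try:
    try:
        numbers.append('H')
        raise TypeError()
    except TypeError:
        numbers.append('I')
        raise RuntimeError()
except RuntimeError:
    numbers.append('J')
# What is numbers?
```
['H', 'I', 'J']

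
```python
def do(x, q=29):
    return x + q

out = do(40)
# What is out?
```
69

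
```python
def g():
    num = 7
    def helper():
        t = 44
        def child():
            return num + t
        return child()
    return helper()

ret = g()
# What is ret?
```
51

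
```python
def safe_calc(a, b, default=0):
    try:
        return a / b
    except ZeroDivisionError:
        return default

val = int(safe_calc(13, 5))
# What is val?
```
2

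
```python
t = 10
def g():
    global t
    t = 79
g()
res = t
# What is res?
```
79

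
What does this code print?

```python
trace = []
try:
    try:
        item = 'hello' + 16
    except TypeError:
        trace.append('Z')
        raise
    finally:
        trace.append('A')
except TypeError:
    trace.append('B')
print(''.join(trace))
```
ZAB

finally runs before re-raised exception propagates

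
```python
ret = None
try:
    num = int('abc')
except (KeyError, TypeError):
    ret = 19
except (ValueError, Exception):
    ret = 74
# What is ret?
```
74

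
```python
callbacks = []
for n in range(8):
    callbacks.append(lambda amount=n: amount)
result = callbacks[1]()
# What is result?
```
1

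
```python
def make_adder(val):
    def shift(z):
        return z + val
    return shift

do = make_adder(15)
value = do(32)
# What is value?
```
47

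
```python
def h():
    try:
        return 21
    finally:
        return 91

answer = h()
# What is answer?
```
91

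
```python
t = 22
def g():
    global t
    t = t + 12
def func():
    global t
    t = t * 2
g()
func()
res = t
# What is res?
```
68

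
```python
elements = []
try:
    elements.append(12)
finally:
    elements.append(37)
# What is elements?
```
[12, 37]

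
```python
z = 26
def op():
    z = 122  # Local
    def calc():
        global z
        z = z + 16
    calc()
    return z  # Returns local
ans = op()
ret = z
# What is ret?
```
42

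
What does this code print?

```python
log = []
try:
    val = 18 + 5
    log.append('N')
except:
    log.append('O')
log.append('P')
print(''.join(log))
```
NP

No exception, try block completes normally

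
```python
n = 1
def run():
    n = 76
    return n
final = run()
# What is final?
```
76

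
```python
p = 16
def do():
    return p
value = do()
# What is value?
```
16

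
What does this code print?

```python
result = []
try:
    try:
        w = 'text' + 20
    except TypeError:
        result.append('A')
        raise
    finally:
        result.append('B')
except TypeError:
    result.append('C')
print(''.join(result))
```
ABC

finally runs before re-raised exception propagates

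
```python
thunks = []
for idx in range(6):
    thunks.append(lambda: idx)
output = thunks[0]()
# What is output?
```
5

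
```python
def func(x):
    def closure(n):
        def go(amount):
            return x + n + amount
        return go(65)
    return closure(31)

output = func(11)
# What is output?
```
107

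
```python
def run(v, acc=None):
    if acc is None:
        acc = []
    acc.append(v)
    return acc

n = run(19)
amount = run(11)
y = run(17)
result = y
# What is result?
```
[17]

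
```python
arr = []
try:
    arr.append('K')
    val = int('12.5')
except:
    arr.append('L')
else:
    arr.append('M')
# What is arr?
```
['K', 'L']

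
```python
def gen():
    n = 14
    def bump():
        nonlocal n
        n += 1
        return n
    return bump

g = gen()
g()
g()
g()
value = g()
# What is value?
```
18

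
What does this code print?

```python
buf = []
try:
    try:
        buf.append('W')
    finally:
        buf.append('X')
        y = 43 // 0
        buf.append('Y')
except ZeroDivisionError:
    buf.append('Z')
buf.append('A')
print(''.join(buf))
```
WXZA

Exception in inner finally caught by outer except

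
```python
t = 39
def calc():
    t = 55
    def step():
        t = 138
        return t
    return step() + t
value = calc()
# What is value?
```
193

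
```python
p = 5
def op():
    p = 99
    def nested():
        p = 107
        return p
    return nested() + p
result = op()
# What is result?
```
206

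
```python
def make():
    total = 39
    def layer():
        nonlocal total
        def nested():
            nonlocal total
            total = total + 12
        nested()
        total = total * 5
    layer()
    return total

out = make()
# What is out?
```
255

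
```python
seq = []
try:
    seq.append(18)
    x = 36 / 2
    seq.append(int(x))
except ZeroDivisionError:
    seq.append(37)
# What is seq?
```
[18, 18]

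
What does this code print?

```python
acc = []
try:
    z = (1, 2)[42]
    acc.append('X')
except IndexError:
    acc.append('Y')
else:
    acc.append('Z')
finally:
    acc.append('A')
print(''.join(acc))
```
YA

Exception: except runs, else skipped, finally runs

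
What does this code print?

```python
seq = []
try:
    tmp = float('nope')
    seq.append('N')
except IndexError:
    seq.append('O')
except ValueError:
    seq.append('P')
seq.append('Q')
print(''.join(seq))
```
PQ

ValueError is caught by its specific handler, not IndexError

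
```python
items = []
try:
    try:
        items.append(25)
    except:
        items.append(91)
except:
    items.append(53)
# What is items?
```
[25]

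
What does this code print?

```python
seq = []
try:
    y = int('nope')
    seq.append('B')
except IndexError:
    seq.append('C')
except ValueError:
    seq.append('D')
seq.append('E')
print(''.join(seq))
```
DE

ValueError is caught by its specific handler, not IndexError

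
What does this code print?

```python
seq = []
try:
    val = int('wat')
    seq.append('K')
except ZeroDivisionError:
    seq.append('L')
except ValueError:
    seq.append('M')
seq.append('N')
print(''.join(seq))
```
MN

ValueError is caught by its specific handler, not ZeroDivisionError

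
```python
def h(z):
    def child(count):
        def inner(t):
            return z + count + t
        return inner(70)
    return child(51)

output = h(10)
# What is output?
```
131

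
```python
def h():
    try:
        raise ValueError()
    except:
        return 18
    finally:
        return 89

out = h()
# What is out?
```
89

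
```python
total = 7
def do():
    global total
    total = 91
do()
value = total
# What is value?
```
91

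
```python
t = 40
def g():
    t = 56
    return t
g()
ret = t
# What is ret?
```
40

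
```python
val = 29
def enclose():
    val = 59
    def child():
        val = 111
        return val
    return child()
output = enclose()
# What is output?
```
111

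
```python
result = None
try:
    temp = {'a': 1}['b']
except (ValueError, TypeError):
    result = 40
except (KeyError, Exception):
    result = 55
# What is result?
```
55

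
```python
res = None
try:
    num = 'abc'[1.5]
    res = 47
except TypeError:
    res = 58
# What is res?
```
58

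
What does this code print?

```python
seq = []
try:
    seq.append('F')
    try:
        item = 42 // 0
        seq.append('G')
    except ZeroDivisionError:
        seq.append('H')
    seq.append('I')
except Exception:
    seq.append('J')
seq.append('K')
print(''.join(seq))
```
FHIK

Inner exception caught by inner handler, outer continues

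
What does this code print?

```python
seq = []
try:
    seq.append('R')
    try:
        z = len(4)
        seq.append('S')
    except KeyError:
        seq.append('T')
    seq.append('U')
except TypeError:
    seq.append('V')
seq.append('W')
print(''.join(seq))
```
RVW

Inner handler doesn't match, propagates to outer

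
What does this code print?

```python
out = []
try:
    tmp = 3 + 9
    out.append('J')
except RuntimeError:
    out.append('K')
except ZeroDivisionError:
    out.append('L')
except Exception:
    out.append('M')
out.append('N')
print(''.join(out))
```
JN

No exception, try block completes normally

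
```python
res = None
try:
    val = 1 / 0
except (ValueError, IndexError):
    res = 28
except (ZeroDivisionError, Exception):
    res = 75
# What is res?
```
75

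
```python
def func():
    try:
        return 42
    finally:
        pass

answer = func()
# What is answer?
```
42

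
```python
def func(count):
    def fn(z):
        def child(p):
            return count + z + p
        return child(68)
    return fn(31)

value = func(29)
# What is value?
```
128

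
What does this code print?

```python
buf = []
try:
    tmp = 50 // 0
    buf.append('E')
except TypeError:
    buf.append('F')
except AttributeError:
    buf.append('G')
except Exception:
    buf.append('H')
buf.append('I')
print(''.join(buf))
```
HI

ZeroDivisionError not specifically caught, falls to Exception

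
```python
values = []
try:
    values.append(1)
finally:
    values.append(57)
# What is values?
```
[1, 57]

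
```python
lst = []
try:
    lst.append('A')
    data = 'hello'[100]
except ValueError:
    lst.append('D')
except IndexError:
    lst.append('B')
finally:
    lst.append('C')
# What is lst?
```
['A', 'B', 'C']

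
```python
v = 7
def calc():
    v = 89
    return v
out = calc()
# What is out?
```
89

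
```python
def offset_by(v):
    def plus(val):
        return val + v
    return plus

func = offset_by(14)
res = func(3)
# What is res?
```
17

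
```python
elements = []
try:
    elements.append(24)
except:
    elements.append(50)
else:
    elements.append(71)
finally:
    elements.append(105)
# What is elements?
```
[24, 71, 105]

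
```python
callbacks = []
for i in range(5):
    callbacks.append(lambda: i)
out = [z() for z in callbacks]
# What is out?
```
[4, 4, 4, 4, 4]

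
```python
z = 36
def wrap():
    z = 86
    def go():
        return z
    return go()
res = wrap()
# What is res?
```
86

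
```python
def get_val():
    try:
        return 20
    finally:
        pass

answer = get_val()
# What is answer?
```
20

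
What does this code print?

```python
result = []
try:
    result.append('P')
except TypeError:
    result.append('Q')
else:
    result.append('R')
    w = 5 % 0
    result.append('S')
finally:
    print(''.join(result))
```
PR

Try succeeds, else appends 'R', ZeroDivisionError in else is uncaught, finally prints before exception propagates ('S' never appended)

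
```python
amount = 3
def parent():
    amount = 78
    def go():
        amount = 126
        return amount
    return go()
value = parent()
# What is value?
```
126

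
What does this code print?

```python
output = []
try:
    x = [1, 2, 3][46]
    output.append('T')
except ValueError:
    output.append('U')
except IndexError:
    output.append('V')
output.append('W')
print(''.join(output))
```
VW

IndexError is caught by its specific handler, not ValueError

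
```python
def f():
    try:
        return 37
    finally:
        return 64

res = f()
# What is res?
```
64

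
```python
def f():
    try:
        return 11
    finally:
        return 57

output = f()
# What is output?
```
57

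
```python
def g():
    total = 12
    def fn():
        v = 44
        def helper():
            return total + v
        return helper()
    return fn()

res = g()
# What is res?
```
56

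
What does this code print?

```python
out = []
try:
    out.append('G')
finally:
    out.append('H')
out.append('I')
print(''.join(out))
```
GHI

try/finally without except, no exception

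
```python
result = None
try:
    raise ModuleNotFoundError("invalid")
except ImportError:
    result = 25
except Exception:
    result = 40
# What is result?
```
25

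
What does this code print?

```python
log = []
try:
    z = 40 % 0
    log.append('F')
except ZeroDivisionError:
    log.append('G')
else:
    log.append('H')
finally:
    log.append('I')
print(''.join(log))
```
GI

Exception: except runs, else skipped, finally runs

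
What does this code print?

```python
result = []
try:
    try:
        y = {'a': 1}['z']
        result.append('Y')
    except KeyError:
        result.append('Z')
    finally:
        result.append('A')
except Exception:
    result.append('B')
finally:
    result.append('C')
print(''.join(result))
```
ZAC

Both finally blocks run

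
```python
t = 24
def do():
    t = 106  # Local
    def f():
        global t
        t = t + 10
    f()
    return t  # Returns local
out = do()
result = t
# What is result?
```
34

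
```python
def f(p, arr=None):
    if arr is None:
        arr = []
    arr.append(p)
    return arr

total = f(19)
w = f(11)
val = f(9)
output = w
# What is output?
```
[11]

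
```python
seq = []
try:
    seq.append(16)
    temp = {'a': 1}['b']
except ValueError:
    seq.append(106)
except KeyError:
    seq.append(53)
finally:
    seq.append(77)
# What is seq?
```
[16, 53, 77]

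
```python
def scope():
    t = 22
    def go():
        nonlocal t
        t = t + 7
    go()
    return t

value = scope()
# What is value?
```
29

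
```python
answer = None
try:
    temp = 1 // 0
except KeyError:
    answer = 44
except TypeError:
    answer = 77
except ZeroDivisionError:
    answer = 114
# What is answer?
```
114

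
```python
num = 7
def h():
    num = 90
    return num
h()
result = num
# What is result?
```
7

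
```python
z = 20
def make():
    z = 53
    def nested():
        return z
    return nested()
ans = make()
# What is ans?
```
53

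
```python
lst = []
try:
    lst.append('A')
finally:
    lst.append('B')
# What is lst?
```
['A', 'B']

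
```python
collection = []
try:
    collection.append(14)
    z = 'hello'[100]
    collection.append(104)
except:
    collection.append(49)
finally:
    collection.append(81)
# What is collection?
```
[14, 49, 81]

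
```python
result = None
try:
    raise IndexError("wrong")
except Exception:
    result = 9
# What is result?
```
9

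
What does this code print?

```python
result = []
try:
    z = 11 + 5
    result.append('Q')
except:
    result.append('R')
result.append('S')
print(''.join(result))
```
QS

No exception, try block completes normally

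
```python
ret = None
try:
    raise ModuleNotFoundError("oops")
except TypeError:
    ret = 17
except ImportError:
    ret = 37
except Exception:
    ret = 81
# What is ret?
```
37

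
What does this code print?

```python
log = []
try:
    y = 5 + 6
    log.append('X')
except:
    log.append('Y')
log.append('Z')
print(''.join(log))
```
XZ

No exception, try block completes normally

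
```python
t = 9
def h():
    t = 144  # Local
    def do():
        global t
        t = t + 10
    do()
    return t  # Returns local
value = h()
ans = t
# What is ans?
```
19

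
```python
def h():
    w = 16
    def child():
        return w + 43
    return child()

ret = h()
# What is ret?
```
59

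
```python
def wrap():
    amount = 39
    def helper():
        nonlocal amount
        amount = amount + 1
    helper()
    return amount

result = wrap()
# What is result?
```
40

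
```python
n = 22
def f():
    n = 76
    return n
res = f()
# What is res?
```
76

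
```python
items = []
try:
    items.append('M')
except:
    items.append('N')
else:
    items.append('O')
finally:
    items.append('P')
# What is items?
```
['M', 'O', 'P']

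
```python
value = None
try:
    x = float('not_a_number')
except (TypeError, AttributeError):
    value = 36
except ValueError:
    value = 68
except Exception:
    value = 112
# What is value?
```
68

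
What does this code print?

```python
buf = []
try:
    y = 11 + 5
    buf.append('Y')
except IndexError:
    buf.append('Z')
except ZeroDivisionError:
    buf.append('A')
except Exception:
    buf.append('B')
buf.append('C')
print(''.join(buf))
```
YC

No exception, try block completes normally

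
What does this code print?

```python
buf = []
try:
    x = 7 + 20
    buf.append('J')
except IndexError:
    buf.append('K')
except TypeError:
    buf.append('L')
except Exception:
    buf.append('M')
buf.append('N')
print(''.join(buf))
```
JN

No exception, try block completes normally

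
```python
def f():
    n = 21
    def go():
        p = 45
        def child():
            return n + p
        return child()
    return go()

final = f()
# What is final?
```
66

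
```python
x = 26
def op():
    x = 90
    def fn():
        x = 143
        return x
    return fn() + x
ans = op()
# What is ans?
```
233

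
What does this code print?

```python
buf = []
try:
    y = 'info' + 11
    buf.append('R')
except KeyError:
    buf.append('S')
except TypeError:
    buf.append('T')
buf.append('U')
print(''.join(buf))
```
TU

TypeError is caught by its specific handler, not KeyError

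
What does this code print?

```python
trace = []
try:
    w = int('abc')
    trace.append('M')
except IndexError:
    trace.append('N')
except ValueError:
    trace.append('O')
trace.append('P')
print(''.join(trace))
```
OP

ValueError is caught by its specific handler, not IndexError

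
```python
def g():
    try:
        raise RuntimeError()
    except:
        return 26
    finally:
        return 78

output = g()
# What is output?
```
78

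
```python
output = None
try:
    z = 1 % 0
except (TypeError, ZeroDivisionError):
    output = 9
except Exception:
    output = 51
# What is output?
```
9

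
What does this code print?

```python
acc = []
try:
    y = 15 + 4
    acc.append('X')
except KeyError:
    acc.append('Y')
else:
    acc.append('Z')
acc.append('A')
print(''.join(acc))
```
XZA

else block runs when no exception occurs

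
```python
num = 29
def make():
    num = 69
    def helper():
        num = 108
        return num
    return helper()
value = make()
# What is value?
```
108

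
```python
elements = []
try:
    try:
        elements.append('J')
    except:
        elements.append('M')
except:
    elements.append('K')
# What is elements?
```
['J']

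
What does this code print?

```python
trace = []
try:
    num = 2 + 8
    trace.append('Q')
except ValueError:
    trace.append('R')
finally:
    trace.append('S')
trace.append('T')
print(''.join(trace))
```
QST

finally runs after normal execution too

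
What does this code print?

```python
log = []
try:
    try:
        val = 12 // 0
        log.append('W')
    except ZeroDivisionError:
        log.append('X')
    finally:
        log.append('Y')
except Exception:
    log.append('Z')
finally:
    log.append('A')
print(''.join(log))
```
XYA

Both finally blocks run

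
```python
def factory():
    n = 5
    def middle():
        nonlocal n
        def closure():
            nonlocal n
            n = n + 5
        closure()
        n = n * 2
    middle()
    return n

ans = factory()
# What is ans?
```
20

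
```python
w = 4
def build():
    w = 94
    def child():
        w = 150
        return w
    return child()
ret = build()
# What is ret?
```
150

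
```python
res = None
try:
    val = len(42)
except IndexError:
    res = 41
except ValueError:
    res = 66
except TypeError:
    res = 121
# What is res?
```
121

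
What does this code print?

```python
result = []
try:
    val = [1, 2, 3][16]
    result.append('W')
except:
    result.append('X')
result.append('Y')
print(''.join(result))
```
XY

Exception raised in try, caught by bare except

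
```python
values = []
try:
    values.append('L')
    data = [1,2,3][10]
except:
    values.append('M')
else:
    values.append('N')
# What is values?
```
['L', 'M']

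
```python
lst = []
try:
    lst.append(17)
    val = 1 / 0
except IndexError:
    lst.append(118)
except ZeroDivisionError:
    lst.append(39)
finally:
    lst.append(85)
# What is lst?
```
[17, 39, 85]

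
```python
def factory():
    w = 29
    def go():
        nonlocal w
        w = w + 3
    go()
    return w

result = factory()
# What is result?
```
32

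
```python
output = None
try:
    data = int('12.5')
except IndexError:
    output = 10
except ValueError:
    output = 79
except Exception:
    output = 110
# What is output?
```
79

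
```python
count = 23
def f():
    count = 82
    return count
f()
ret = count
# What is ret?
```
23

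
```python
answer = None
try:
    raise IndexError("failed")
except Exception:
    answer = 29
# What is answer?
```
29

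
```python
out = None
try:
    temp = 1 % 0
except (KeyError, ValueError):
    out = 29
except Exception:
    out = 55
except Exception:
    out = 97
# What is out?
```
55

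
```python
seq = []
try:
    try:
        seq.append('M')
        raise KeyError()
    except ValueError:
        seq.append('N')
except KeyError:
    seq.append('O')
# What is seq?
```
['M', 'O']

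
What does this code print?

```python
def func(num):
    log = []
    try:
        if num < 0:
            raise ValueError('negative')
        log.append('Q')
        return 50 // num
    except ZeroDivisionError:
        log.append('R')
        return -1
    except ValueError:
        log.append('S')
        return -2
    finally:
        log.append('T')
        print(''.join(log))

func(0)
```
QRT

num=0 causes ZeroDivisionError, caught, finally prints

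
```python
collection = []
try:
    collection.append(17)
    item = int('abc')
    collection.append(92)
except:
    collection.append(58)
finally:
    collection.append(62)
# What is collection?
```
[17, 58, 62]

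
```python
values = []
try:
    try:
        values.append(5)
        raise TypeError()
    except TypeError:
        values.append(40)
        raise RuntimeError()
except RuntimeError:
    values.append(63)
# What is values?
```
[5, 40, 63]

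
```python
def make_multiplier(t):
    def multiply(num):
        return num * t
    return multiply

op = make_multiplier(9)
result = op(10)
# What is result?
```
90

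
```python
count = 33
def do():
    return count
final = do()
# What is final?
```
33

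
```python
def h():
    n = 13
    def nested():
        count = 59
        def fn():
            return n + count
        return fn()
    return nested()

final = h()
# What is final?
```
72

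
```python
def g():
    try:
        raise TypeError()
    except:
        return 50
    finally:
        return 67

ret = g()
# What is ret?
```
67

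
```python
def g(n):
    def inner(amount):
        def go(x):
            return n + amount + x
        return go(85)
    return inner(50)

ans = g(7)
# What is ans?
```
142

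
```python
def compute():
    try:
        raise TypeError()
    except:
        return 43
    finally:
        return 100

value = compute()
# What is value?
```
100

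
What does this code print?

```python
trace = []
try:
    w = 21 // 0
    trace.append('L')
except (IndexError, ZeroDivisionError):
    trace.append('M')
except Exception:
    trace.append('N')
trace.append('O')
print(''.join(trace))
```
MO

ZeroDivisionError matches tuple containing it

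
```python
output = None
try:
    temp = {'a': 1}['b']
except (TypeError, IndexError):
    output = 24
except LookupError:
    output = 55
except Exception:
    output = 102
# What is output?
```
55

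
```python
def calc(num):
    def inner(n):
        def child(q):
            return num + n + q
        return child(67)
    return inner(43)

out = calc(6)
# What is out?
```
116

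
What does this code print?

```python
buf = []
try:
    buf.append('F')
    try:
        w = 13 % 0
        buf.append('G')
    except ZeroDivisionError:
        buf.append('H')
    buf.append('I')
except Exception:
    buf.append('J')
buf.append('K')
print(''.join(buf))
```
FHIK

Inner exception caught by inner handler, outer continues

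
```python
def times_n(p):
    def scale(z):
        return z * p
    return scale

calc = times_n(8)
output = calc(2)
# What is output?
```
16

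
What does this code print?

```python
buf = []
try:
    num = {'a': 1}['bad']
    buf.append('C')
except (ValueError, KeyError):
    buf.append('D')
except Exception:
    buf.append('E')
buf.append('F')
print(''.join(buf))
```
DF

KeyError matches tuple containing it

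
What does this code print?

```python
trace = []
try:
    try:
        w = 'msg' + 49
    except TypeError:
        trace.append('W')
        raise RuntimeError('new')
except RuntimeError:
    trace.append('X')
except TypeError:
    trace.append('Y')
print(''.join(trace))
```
WX

New RuntimeError raised, caught by outer RuntimeError handler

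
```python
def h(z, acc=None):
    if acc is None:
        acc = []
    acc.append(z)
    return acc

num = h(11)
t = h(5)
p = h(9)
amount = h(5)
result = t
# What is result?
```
[5]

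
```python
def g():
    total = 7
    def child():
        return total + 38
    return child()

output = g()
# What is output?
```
45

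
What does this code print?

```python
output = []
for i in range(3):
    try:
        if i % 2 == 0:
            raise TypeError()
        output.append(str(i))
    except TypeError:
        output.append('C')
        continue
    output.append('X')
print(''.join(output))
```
C1XC

continue in except skips rest of loop body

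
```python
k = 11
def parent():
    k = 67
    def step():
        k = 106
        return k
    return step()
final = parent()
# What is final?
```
106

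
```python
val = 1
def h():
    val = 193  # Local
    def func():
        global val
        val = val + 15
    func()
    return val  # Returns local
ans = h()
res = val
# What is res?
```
16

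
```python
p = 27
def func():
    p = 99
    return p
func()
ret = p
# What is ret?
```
27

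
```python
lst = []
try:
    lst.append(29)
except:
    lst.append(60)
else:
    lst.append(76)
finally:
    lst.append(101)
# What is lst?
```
[29, 76, 101]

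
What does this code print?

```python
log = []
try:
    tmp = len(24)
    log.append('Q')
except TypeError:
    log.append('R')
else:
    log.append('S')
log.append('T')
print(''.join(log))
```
RT

else block skipped when exception is caught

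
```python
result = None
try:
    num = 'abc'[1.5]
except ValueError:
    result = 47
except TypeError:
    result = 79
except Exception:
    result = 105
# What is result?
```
79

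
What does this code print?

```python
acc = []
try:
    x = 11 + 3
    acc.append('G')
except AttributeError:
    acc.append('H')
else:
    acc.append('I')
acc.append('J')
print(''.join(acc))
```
GIJ

else block runs when no exception occurs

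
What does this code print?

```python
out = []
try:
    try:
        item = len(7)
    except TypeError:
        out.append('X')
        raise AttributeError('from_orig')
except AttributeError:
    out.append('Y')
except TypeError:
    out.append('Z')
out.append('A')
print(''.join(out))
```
XYA

AttributeError raised and caught, original TypeError not re-raised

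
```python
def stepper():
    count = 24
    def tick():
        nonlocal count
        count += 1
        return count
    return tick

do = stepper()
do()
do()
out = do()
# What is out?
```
27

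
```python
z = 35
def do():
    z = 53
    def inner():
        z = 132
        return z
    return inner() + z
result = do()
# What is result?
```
185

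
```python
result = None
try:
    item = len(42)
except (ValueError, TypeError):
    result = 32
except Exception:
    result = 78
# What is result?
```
32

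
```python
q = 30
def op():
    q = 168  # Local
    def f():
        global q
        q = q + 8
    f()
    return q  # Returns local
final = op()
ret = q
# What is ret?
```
38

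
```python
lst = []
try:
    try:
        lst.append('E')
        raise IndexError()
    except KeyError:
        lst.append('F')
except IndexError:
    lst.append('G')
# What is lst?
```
['E', 'G']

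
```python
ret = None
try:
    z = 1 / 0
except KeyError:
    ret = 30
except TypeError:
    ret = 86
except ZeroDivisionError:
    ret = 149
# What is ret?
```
149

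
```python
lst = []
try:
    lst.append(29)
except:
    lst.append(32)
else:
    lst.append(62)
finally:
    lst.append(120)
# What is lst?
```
[29, 62, 120]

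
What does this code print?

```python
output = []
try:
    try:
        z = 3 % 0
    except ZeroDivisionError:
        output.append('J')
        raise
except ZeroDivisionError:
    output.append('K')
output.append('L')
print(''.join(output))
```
JKL

raise without argument re-raises current exception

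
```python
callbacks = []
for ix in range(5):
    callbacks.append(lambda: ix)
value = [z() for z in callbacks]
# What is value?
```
[4, 4, 4, 4, 4]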